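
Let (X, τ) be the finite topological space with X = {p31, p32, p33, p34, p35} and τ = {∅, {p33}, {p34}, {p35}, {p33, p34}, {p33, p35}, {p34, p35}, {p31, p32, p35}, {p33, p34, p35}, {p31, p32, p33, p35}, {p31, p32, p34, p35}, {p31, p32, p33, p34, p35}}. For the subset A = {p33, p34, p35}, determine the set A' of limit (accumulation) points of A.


A' = {p31, p32}

For each x ∈ X, list the open sets U ∈ τ with x ∈ U, then check whether U ∩ (A ∖ {x}) ≠ ∅ for every such U.
  x = p31: opens ∋ x are {p31, p32, p35}, {p31, p32, p33, p35}, {p31, p32, p34, p35}, {p31, p32, p33, p34, p35}; each meets A ∖ {p31}, so x IS a limit point.
  x = p32: opens ∋ x are {p31, p32, p35}, {p31, p32, p33, p35}, {p31, p32, p34, p35}, {p31, p32, p33, p34, p35}; each meets A ∖ {p32}, so x IS a limit point.
  x = p33: open {p33} ∋ x has {p33} ∩ (A ∖ {p33}) = ∅, so x is NOT a limit point.
  x = p34: open {p34} ∋ x has {p34} ∩ (A ∖ {p34}) = ∅, so x is NOT a limit point.
  x = p35: open {p35} ∋ x has {p35} ∩ (A ∖ {p35}) = ∅, so x is NOT a limit point.
Collecting: A' = {p31, p32}.


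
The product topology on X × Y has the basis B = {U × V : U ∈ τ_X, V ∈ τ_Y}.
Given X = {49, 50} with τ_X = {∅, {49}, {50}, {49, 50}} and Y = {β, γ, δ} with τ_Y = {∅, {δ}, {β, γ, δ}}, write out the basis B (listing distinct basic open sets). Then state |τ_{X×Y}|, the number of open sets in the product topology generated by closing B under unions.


Basis B = {∅ × ∅, {49} × {δ}, {50} × {δ}, {49, 50} × {δ}, {49} × {β, γ, δ}, {50} × {β, γ, δ}, {49, 50} × {β, γ, δ}}; |τ_{X×Y}| = 9.

Enumerate products U × V with U ∈ τ_X, V ∈ τ_Y (deduplicated):
  ∅ × ∅ = {} (∅)
  {49} × {δ} = {(49,δ)}
  {50} × {δ} = {(50,δ)}
  {49, 50} × {δ} = {(49,δ), (50,δ)}
  {49} × {β, γ, δ} = {(49,β), (49,γ), (49,δ)}
  {50} × {β, γ, δ} = {(50,β), (50,γ), (50,δ)}
  {49, 50} × {β, γ, δ} = {(49,β), (49,γ), (49,δ), (50,β), (50,γ), (50,δ)}
These 7 distinct sets form the basis B.
Close under arbitrary unions to get τ_{X×Y}; counting gives |τ_{X×Y}| = 9.


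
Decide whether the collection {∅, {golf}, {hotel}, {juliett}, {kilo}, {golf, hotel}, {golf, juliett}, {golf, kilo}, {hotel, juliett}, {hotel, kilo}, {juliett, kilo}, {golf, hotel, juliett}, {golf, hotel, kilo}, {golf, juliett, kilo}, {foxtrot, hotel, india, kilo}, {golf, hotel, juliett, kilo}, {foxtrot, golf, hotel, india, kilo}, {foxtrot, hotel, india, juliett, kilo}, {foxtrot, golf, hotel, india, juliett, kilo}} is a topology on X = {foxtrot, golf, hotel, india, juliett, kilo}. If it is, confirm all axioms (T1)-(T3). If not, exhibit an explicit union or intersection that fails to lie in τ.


τ is NOT a topology on X.

Axiom (T1): ∅ ∈ τ? Yes; X ∈ τ? Yes.
Axiom (T2/T3): check pairwise unions and intersections of members of τ.
Counterexample for (T2): {hotel} ∪ {juliett, kilo} = {hotel, juliett, kilo} ∉ τ. Therefore τ is NOT a topology.


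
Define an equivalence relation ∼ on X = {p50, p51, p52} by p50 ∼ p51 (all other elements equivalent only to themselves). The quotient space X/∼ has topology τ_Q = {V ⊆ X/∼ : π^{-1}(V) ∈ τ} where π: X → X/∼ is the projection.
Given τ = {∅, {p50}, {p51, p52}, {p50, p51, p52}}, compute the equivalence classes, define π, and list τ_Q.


X/∼ = {[p50=p51], [p52]}; |τ_Q| = 2.

Equivalence classes: [p50=p51], [p52].
Quotient map π: X → X/∼ sends p50 ↦ [p50=p51], p51 ↦ [p50=p51], p52 ↦ [p52].
For each subset V ⊆ X/∼, compute π^{-1}(V) ⊆ X and check whether π^{-1}(V) ∈ τ. V is open in τ_Q iff π^{-1}(V) ∈ τ.
  V = {}: π^{-1}(V) = ∅ ∈ τ ✓.
  V = {[p50=p51]}: π^{-1}(V) = {p50, p51} ∉ τ ✗.
  V = {[p52]}: π^{-1}(V) = {p52} ∉ τ ✗.
  V = {[p50=p51], [p52]}: π^{-1}(V) = {p50, p51, p52} ∈ τ ✓.
Open sets in the quotient: τ_Q = {{}, {[p50=p51], [p52]}} (2 elements).


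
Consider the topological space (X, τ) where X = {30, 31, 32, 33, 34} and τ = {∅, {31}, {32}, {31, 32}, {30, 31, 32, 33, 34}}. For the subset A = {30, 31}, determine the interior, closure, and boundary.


int(A) = {31}, cl(A) = {30, 31, 33, 34}, ∂A = {30, 33, 34}.

Closed sets in (X, τ) are complements of opens:
  closed(X, τ) = {∅, {30, 33, 34}, {30, 31, 33, 34}, {30, 32, 33, 34}, {30, 31, 32, 33, 34}}.
int(A) = ⋃ {U ∈ τ : U ⊆ A}. Opens contained in A: ∅, {31}.
Taking the union of these: int(A) = {31}.
cl(A) = ⋂ {C closed : A ⊆ C}. Closed sets containing A: {30, 31, 33, 34}, {30, 31, 32, 33, 34}.
Intersecting these: cl(A) = {30, 31, 33, 34}.
∂A = cl(A) ∖ int(A) = {30, 31, 33, 34} ∖ {31} = {30, 33, 34}.


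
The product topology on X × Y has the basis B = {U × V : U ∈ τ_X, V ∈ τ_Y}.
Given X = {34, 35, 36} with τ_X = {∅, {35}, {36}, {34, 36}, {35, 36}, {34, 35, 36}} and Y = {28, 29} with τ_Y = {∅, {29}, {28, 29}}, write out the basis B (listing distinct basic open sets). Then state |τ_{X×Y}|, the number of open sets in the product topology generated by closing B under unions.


Basis B = {∅ × ∅, {35} × {29}, {36} × {29}, {34, 36} × {29}, {35} × {28, 29}, {35, 36} × {29}, {36} × {28, 29}, {34, 35, 36} × {29}, {34, 36} × {28, 29}, {35, 36} × {28, 29}, {34, 35, 36} × {28, 29}}; |τ_{X×Y}| = 18.

Enumerate products U × V with U ∈ τ_X, V ∈ τ_Y (deduplicated):
  ∅ × ∅ = {} (∅)
  {35} × {29} = {(35,29)}
  {36} × {29} = {(36,29)}
  {34, 36} × {29} = {(34,29), (36,29)}
  {35} × {28, 29} = {(35,28), (35,29)}
  {35, 36} × {29} = {(35,29), (36,29)}
  {36} × {28, 29} = {(36,28), (36,29)}
  {34, 35, 36} × {29} = {(34,29), (35,29), (36,29)}
  {34, 36} × {28, 29} = {(34,28), (34,29), (36,28), (36,29)}
  {35, 36} × {28, 29} = {(35,28), (35,29), (36,28), (36,29)}
  {34, 35, 36} × {28, 29} = {(34,28), (34,29), (35,28), (35,29), (36,28), (36,29)}
These 11 distinct sets form the basis B.
Close under arbitrary unions to get τ_{X×Y}; counting gives |τ_{X×Y}| = 18.


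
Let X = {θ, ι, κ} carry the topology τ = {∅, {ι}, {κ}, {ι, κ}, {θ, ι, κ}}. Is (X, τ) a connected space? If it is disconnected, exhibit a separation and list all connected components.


(X, τ) is connected.

Find clopen sets (U ∈ τ with X ∖ U ∈ τ):
  U = ∅, X ∖ U = {θ, ι, κ} — both open, so U is clopen.
  U = {θ, ι, κ}, X ∖ U = ∅ — both open, so U is clopen.
Only trivial clopens (∅ and X) exist, so (X, τ) is connected.
Compute connected components by grouping points that agree on all clopens:
  component: {θ, ι, κ}


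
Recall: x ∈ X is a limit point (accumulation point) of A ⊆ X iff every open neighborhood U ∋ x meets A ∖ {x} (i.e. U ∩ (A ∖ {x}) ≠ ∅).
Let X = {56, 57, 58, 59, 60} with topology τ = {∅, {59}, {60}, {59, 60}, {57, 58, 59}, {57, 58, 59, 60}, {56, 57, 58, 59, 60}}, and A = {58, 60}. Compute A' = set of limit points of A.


A' = {56, 57}

For each x ∈ X, list the open sets U ∈ τ with x ∈ U, then check whether U ∩ (A ∖ {x}) ≠ ∅ for every such U.
  x = 56: opens ∋ x are {56, 57, 58, 59, 60}; each meets A ∖ {56}, so x IS a limit point.
  x = 57: opens ∋ x are {57, 58, 59}, {57, 58, 59, 60}, {56, 57, 58, 59, 60}; each meets A ∖ {57}, so x IS a limit point.
  x = 58: open {57, 58, 59} ∋ x has {57, 58, 59} ∩ (A ∖ {58}) = ∅, so x is NOT a limit point.
  x = 59: open {59} ∋ x has {59} ∩ (A ∖ {59}) = ∅, so x is NOT a limit point.
  x = 60: open {60} ∋ x has {60} ∩ (A ∖ {60}) = ∅, so x is NOT a limit point.
Collecting: A' = {56, 57}.


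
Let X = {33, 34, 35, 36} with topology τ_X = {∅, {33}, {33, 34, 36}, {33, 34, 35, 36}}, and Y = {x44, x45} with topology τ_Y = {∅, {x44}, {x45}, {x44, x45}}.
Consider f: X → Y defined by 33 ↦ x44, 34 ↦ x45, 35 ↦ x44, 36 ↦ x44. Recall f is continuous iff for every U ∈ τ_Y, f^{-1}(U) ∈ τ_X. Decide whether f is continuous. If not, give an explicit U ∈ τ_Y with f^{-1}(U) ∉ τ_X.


f is NOT continuous.

Compute f^{-1}(U) for each U ∈ τ_Y:
  U = ∅: f^{-1}(U) = ∅ ∈ τ_X ✓.
  U = {x44}: f^{-1}(U) = {33, 35, 36} ∉ τ_X ✗.
  U = {x45}: f^{-1}(U) = {34} ∉ τ_X ✗.
  U = {x44, x45}: f^{-1}(U) = {33, 34, 35, 36} ∈ τ_X ✓.
Found U = {x44} with f^{-1}(U) = {33, 35, 36} not in τ_X. Therefore f is NOT continuous.


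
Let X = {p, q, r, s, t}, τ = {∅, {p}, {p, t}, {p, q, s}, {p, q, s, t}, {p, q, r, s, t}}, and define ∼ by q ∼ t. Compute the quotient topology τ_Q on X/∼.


X/∼ = {[p], [q=t], [r], [s]}; |τ_Q| = 4.

Equivalence classes: [p], [q=t], [r], [s].
Quotient map π: X → X/∼ sends p ↦ [p], q ↦ [q=t], r ↦ [r], s ↦ [s], t ↦ [q=t].
For each subset V ⊆ X/∼, compute π^{-1}(V) ⊆ X and check whether π^{-1}(V) ∈ τ. V is open in τ_Q iff π^{-1}(V) ∈ τ.
  V = {}: π^{-1}(V) = ∅ ∈ τ ✓.
  V = {[p]}: π^{-1}(V) = {p} ∈ τ ✓.
  V = {[q=t]}: π^{-1}(V) = {q, t} ∉ τ ✗.
  V = {[p], [q=t]}: π^{-1}(V) = {p, q, t} ∉ τ ✗.
  V = {[r]}: π^{-1}(V) = {r} ∉ τ ✗.
  V = {[p], [r]}: π^{-1}(V) = {p, r} ∉ τ ✗.
  V = {[q=t], [r]}: π^{-1}(V) = {q, r, t} ∉ τ ✗.
  V = {[p], [q=t], [r]}: π^{-1}(V) = {p, q, r, t} ∉ τ ✗.
  V = {[s]}: π^{-1}(V) = {s} ∉ τ ✗.
  V = {[p], [s]}: π^{-1}(V) = {p, s} ∉ τ ✗.
  V = {[q=t], [s]}: π^{-1}(V) = {q, s, t} ∉ τ ✗.
  V = {[p], [q=t], [s]}: π^{-1}(V) = {p, q, s, t} ∈ τ ✓.
  V = {[r], [s]}: π^{-1}(V) = {r, s} ∉ τ ✗.
  V = {[p], [r], [s]}: π^{-1}(V) = {p, r, s} ∉ τ ✗.
  V = {[q=t], [r], [s]}: π^{-1}(V) = {q, r, s, t} ∉ τ ✗.
  V = {[p], [q=t], [r], [s]}: π^{-1}(V) = {p, q, r, s, t} ∈ τ ✓.
Open sets in the quotient: τ_Q = {{}, {[p]}, {[p], [q=t], [s]}, {[p], [q=t], [r], [s]}} (4 elements).


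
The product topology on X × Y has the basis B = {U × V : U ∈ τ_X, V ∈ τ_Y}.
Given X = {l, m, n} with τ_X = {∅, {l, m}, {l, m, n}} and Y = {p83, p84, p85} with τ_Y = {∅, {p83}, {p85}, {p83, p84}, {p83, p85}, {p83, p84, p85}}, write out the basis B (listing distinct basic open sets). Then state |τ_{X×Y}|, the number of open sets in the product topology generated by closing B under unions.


Basis B = {∅ × ∅, {l, m} × {p83}, {l, m} × {p85}, {l, m, n} × {p83}, {l, m, n} × {p85}, {l, m} × {p83, p84}, {l, m} × {p83, p85}, {l, m} × {p83, p84, p85}, {l, m, n} × {p83, p84}, {l, m, n} × {p83, p85}, {l, m, n} × {p83, p84, p85}}; |τ_{X×Y}| = 18.

Enumerate products U × V with U ∈ τ_X, V ∈ τ_Y (deduplicated):
  ∅ × ∅ = {} (∅)
  {l, m} × {p83} = {(l,p83), (m,p83)}
  {l, m} × {p85} = {(l,p85), (m,p85)}
  {l, m, n} × {p83} = {(l,p83), (m,p83), (n,p83)}
  {l, m, n} × {p85} = {(l,p85), (m,p85), (n,p85)}
  {l, m} × {p83, p84} = {(l,p83), (l,p84), (m,p83), (m,p84)}
  {l, m} × {p83, p85} = {(l,p83), (l,p85), (m,p83), (m,p85)}
  {l, m} × {p83, p84, p85} = {(l,p83), (l,p84), (l,p85), (m,p83), (m,p84), (m,p85)}
  {l, m, n} × {p83, p84} = {(l,p83), (l,p84), (m,p83), (m,p84), (n,p83), (n,p84)}
  {l, m, n} × {p83, p85} = {(l,p83), (l,p85), (m,p83), (m,p85), (n,p83), (n,p85)}
  {l, m, n} × {p83, p84, p85} = {(l,p83), (l,p84), (l,p85), (m,p83), (m,p84), (m,p85), (n,p83), (n,p84), (n,p85)}
These 11 distinct sets form the basis B.
Close under arbitrary unions to get τ_{X×Y}; counting gives |τ_{X×Y}| = 18.


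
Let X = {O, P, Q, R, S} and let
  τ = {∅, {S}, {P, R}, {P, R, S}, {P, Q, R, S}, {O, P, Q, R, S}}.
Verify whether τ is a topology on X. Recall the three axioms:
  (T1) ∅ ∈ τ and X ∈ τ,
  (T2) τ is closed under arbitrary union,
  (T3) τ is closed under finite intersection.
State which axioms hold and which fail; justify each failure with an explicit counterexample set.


τ IS a topology on X.

Axiom (T1): ∅ ∈ τ? Yes; X ∈ τ? Yes.
Axiom (T2/T3): check pairwise unions and intersections of members of τ.
All pairwise intersections and unions checked — each lies in τ. Therefore τ satisfies (T1), (T2), (T3): it IS a topology on X.


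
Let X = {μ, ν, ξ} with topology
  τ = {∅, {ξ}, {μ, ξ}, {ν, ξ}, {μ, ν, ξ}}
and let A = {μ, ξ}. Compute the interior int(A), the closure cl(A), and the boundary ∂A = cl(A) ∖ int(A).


int(A) = {μ, ξ}, cl(A) = {μ, ν, ξ}, ∂A = {ν}.

Closed sets in (X, τ) are complements of opens:
  closed(X, τ) = {∅, {μ}, {ν}, {μ, ν}, {μ, ν, ξ}}.
int(A) = ⋃ {U ∈ τ : U ⊆ A}. Opens contained in A: ∅, {ξ}, {μ, ξ}.
Taking the union of these: int(A) = {μ, ξ}.
cl(A) = ⋂ {C closed : A ⊆ C}. Closed sets containing A: {μ, ν, ξ}.
Intersecting these: cl(A) = {μ, ν, ξ}.
∂A = cl(A) ∖ int(A) = {μ, ν, ξ} ∖ {μ, ξ} = {ν}.


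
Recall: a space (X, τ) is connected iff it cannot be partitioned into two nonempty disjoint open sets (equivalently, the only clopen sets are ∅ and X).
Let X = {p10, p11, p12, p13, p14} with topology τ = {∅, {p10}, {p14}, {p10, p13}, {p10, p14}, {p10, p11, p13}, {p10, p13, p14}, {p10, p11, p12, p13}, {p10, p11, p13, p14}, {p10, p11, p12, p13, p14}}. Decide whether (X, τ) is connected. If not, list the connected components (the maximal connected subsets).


(X, τ) is disconnected; components = [{p14}, {p10, p11, p12, p13}].

Find clopen sets (U ∈ τ with X ∖ U ∈ τ):
  U = ∅, X ∖ U = {p10, p11, p12, p13, p14} — both open, so U is clopen.
  U = {p14}, X ∖ U = {p10, p11, p12, p13} — both open, so U is clopen.
  U = {p10, p11, p12, p13}, X ∖ U = {p14} — both open, so U is clopen.
  U = {p10, p11, p12, p13, p14}, X ∖ U = ∅ — both open, so U is clopen.
Nontrivial clopen(s) exist: e.g. {p10, p11, p12, p13}. So (X, τ) is disconnected.
Compute connected components by grouping points that agree on all clopens:
  component: {p14}
  component: {p10, p11, p12, p13}


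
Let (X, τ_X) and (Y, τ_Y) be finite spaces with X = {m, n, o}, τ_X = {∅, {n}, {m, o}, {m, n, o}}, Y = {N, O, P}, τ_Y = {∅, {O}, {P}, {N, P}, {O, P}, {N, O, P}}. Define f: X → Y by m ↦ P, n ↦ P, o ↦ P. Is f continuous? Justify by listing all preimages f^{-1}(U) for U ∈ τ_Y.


f IS continuous.

Compute f^{-1}(U) for each U ∈ τ_Y:
  U = ∅: f^{-1}(U) = ∅ ∈ τ_X ✓.
  U = {O}: f^{-1}(U) = ∅ ∈ τ_X ✓.
  U = {P}: f^{-1}(U) = {m, n, o} ∈ τ_X ✓.
  U = {N, P}: f^{-1}(U) = {m, n, o} ∈ τ_X ✓.
  U = {O, P}: f^{-1}(U) = {m, n, o} ∈ τ_X ✓.
  U = {N, O, P}: f^{-1}(U) = {m, n, o} ∈ τ_X ✓.
Every preimage lies in τ_X, so f IS continuous.


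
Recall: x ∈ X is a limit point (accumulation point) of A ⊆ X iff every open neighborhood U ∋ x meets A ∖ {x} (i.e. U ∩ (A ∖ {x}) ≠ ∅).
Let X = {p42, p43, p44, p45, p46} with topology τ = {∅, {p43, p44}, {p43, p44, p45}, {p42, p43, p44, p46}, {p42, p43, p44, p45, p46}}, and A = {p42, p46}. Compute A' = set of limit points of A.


A' = {p42, p46}

For each x ∈ X, list the open sets U ∈ τ with x ∈ U, then check whether U ∩ (A ∖ {x}) ≠ ∅ for every such U.
  x = p42: opens ∋ x are {p42, p43, p44, p46}, {p42, p43, p44, p45, p46}; each meets A ∖ {p42}, so x IS a limit point.
  x = p43: open {p43, p44} ∋ x has {p43, p44} ∩ (A ∖ {p43}) = ∅, so x is NOT a limit point.
  x = p44: open {p43, p44} ∋ x has {p43, p44} ∩ (A ∖ {p44}) = ∅, so x is NOT a limit point.
  x = p45: open {p43, p44, p45} ∋ x has {p43, p44, p45} ∩ (A ∖ {p45}) = ∅, so x is NOT a limit point.
  x = p46: opens ∋ x are {p42, p43, p44, p46}, {p42, p43, p44, p45, p46}; each meets A ∖ {p46}, so x IS a limit point.
Collecting: A' = {p42, p46}.


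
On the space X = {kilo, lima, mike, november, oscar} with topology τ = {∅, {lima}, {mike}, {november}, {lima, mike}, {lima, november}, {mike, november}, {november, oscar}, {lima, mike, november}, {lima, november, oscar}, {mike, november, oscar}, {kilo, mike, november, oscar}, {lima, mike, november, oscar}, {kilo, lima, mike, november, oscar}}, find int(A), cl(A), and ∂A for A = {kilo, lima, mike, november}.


int(A) = {lima, mike, november}, cl(A) = {kilo, lima, mike, november, oscar}, ∂A = {kilo, oscar}.

Closed sets in (X, τ) are complements of opens:
  closed(X, τ) = {∅, {kilo}, {lima}, {kilo, lima}, {kilo, mike}, {kilo, oscar}, {kilo, lima, mike}, {kilo, lima, oscar}, {kilo, mike, oscar}, {kilo, november, oscar}, {kilo, lima, mike, oscar}, {kilo, lima, november, oscar}, {kilo, mike, november, oscar}, {kilo, lima, mike, november, oscar}}.
int(A) = ⋃ {U ∈ τ : U ⊆ A}. Opens contained in A: ∅, {lima}, {mike}, {november}, {lima, mike}, {lima, november}, {mike, november}, {lima, mike, november}.
Taking the union of these: int(A) = {lima, mike, november}.
cl(A) = ⋂ {C closed : A ⊆ C}. Closed sets containing A: {kilo, lima, mike, november, oscar}.
Intersecting these: cl(A) = {kilo, lima, mike, november, oscar}.
∂A = cl(A) ∖ int(A) = {kilo, lima, mike, november, oscar} ∖ {lima, mike, november} = {kilo, oscar}.


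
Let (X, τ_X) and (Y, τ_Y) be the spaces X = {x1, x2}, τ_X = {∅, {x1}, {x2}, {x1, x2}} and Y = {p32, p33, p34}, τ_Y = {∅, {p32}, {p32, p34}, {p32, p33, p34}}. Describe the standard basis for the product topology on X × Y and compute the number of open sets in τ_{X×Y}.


Basis B = {∅ × ∅, {x1} × {p32}, {x2} × {p32}, {x1} × {p32, p34}, {x1, x2} × {p32}, {x2} × {p32, p34}, {x1} × {p32, p33, p34}, {x2} × {p32, p33, p34}, {x1, x2} × {p32, p34}, {x1, x2} × {p32, p33, p34}}; |τ_{X×Y}| = 16.

Enumerate products U × V with U ∈ τ_X, V ∈ τ_Y (deduplicated):
  ∅ × ∅ = {} (∅)
  {x1} × {p32} = {(x1,p32)}
  {x2} × {p32} = {(x2,p32)}
  {x1} × {p32, p34} = {(x1,p32), (x1,p34)}
  {x1, x2} × {p32} = {(x1,p32), (x2,p32)}
  {x2} × {p32, p34} = {(x2,p32), (x2,p34)}
  {x1} × {p32, p33, p34} = {(x1,p32), (x1,p33), (x1,p34)}
  {x2} × {p32, p33, p34} = {(x2,p32), (x2,p33), (x2,p34)}
  {x1, x2} × {p32, p34} = {(x1,p32), (x1,p34), (x2,p32), (x2,p34)}
  {x1, x2} × {p32, p33, p34} = {(x1,p32), (x1,p33), (x1,p34), (x2,p32), (x2,p33), (x2,p34)}
These 10 distinct sets form the basis B.
Close under arbitrary unions to get τ_{X×Y}; counting gives |τ_{X×Y}| = 16.


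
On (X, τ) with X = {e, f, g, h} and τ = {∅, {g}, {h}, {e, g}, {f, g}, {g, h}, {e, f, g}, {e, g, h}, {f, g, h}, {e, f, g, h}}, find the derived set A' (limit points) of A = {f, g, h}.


A' = {e, f}

For each x ∈ X, list the open sets U ∈ τ with x ∈ U, then check whether U ∩ (A ∖ {x}) ≠ ∅ for every such U.
  x = e: opens ∋ x are {e, g}, {e, f, g}, {e, g, h}, {e, f, g, h}; each meets A ∖ {e}, so x IS a limit point.
  x = f: opens ∋ x are {f, g}, {e, f, g}, {f, g, h}, {e, f, g, h}; each meets A ∖ {f}, so x IS a limit point.
  x = g: open {g} ∋ x has {g} ∩ (A ∖ {g}) = ∅, so x is NOT a limit point.
  x = h: open {h} ∋ x has {h} ∩ (A ∖ {h}) = ∅, so x is NOT a limit point.
Collecting: A' = {e, f}.


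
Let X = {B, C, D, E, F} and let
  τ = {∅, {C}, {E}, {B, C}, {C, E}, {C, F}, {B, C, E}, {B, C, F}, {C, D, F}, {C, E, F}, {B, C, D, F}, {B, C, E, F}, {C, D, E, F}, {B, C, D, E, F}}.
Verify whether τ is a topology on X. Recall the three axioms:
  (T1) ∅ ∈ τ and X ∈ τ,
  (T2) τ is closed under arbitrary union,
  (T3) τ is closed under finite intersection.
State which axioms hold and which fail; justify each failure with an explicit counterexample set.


τ IS a topology on X.

Axiom (T1): ∅ ∈ τ? Yes; X ∈ τ? Yes.
Axiom (T2/T3): check pairwise unions and intersections of members of τ.
All pairwise intersections and unions checked — each lies in τ. Therefore τ satisfies (T1), (T2), (T3): it IS a topology on X.


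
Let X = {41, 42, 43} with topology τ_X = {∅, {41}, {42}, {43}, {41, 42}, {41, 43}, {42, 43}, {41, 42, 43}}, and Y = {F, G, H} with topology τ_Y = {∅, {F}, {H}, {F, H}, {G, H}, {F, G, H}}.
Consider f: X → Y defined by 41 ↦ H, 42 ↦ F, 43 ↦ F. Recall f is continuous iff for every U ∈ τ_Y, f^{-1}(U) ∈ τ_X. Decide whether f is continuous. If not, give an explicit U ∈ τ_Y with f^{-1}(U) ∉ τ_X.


f IS continuous.

Compute f^{-1}(U) for each U ∈ τ_Y:
  U = ∅: f^{-1}(U) = ∅ ∈ τ_X ✓.
  U = {F}: f^{-1}(U) = {42, 43} ∈ τ_X ✓.
  U = {H}: f^{-1}(U) = {41} ∈ τ_X ✓.
  U = {F, H}: f^{-1}(U) = {41, 42, 43} ∈ τ_X ✓.
  U = {G, H}: f^{-1}(U) = {41} ∈ τ_X ✓.
  U = {F, G, H}: f^{-1}(U) = {41, 42, 43} ∈ τ_X ✓.
Every preimage lies in τ_X, so f IS continuous.


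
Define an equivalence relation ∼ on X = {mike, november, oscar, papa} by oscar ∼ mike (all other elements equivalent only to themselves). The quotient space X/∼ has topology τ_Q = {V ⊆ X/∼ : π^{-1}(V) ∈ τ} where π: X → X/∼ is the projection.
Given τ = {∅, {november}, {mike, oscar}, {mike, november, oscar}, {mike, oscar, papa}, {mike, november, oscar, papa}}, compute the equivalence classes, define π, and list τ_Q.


X/∼ = {[mike=oscar], [november], [papa]}; |τ_Q| = 6.

Equivalence classes: [mike=oscar], [november], [papa].
Quotient map π: X → X/∼ sends mike ↦ [mike=oscar], november ↦ [november], oscar ↦ [mike=oscar], papa ↦ [papa].
For each subset V ⊆ X/∼, compute π^{-1}(V) ⊆ X and check whether π^{-1}(V) ∈ τ. V is open in τ_Q iff π^{-1}(V) ∈ τ.
  V = {}: π^{-1}(V) = ∅ ∈ τ ✓.
  V = {[mike=oscar]}: π^{-1}(V) = {mike, oscar} ∈ τ ✓.
  V = {[november]}: π^{-1}(V) = {november} ∈ τ ✓.
  V = {[mike=oscar], [november]}: π^{-1}(V) = {mike, november, oscar} ∈ τ ✓.
  V = {[papa]}: π^{-1}(V) = {papa} ∉ τ ✗.
  V = {[mike=oscar], [papa]}: π^{-1}(V) = {mike, oscar, papa} ∈ τ ✓.
  V = {[november], [papa]}: π^{-1}(V) = {november, papa} ∉ τ ✗.
  V = {[mike=oscar], [november], [papa]}: π^{-1}(V) = {mike, november, oscar, papa} ∈ τ ✓.
Open sets in the quotient: τ_Q = {{}, {[mike=oscar]}, {[november]}, {[mike=oscar], [november]}, {[mike=oscar], [papa]}, {[mike=oscar], [november], [papa]}} (6 elements).


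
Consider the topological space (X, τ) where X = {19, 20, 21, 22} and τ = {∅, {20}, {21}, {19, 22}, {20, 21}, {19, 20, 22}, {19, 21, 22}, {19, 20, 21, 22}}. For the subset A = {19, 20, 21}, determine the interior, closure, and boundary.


int(A) = {20, 21}, cl(A) = {19, 20, 21, 22}, ∂A = {19, 22}.

Closed sets in (X, τ) are complements of opens:
  closed(X, τ) = {∅, {20}, {21}, {19, 22}, {20, 21}, {19, 20, 22}, {19, 21, 22}, {19, 20, 21, 22}}.
int(A) = ⋃ {U ∈ τ : U ⊆ A}. Opens contained in A: ∅, {20}, {21}, {20, 21}.
Taking the union of these: int(A) = {20, 21}.
cl(A) = ⋂ {C closed : A ⊆ C}. Closed sets containing A: {19, 20, 21, 22}.
Intersecting these: cl(A) = {19, 20, 21, 22}.
∂A = cl(A) ∖ int(A) = {19, 20, 21, 22} ∖ {20, 21} = {19, 22}.


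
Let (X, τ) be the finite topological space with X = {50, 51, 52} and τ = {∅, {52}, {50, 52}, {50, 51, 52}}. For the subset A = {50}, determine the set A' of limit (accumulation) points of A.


A' = {51}

For each x ∈ X, list the open sets U ∈ τ with x ∈ U, then check whether U ∩ (A ∖ {x}) ≠ ∅ for every such U.
  x = 50: open {50, 52} ∋ x has {50, 52} ∩ (A ∖ {50}) = ∅, so x is NOT a limit point.
  x = 51: opens ∋ x are {50, 51, 52}; each meets A ∖ {51}, so x IS a limit point.
  x = 52: open {52} ∋ x has {52} ∩ (A ∖ {52}) = ∅, so x is NOT a limit point.
Collecting: A' = {51}.


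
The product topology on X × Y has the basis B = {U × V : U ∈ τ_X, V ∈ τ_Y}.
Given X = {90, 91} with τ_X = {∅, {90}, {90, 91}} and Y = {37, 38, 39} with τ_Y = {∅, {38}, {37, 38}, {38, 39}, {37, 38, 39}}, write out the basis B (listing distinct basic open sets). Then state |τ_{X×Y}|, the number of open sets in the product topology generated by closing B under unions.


Basis B = {∅ × ∅, {90} × {38}, {90} × {37, 38}, {90} × {38, 39}, {90, 91} × {38}, {90} × {37, 38, 39}, {90, 91} × {37, 38}, {90, 91} × {38, 39}, {90, 91} × {37, 38, 39}}; |τ_{X×Y}| = 14.

Enumerate products U × V with U ∈ τ_X, V ∈ τ_Y (deduplicated):
  ∅ × ∅ = {} (∅)
  {90} × {38} = {(90,38)}
  {90} × {37, 38} = {(90,37), (90,38)}
  {90} × {38, 39} = {(90,38), (90,39)}
  {90, 91} × {38} = {(90,38), (91,38)}
  {90} × {37, 38, 39} = {(90,37), (90,38), (90,39)}
  {90, 91} × {37, 38} = {(90,37), (90,38), (91,37), (91,38)}
  {90, 91} × {38, 39} = {(90,38), (90,39), (91,38), (91,39)}
  {90, 91} × {37, 38, 39} = {(90,37), (90,38), (90,39), (91,37), (91,38), (91,39)}
These 9 distinct sets form the basis B.
Close under arbitrary unions to get τ_{X×Y}; counting gives |τ_{X×Y}| = 14.


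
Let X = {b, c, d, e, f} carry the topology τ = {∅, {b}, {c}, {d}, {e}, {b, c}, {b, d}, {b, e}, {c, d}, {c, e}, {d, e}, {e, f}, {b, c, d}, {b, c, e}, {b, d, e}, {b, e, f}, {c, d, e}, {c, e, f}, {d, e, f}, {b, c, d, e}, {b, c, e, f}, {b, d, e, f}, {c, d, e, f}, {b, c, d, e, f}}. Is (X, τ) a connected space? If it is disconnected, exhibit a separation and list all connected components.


(X, τ) is disconnected; components = [{b}, {c}, {d}, {e, f}].

Find clopen sets (U ∈ τ with X ∖ U ∈ τ):
  U = ∅, X ∖ U = {b, c, d, e, f} — both open, so U is clopen.
  U = {b}, X ∖ U = {c, d, e, f} — both open, so U is clopen.
  U = {c}, X ∖ U = {b, d, e, f} — both open, so U is clopen.
  U = {d}, X ∖ U = {b, c, e, f} — both open, so U is clopen.
  U = {b, c}, X ∖ U = {d, e, f} — both open, so U is clopen.
  U = {b, d}, X ∖ U = {c, e, f} — both open, so U is clopen.
  U = {c, d}, X ∖ U = {b, e, f} — both open, so U is clopen.
  U = {e, f}, X ∖ U = {b, c, d} — both open, so U is clopen.
  U = {b, c, d}, X ∖ U = {e, f} — both open, so U is clopen.
  U = {b, e, f}, X ∖ U = {c, d} — both open, so U is clopen.
  U = {c, e, f}, X ∖ U = {b, d} — both open, so U is clopen.
  U = {d, e, f}, X ∖ U = {b, c} — both open, so U is clopen.
  U = {b, c, e, f}, X ∖ U = {d} — both open, so U is clopen.
  U = {b, d, e, f}, X ∖ U = {c} — both open, so U is clopen.
  U = {c, d, e, f}, X ∖ U = {b} — both open, so U is clopen.
  U = {b, c, d, e, f}, X ∖ U = ∅ — both open, so U is clopen.
Nontrivial clopen(s) exist: e.g. {b, e, f}. So (X, τ) is disconnected.
Compute connected components by grouping points that agree on all clopens:
  component: {b}
  component: {c}
  component: {d}
  component: {e, f}


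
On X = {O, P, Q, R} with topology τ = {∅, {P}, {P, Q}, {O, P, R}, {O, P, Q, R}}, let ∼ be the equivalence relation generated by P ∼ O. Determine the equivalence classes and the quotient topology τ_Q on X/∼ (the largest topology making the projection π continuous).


X/∼ = {[O=P], [Q], [R]}; |τ_Q| = 3.

Equivalence classes: [O=P], [Q], [R].
Quotient map π: X → X/∼ sends O ↦ [O=P], P ↦ [O=P], Q ↦ [Q], R ↦ [R].
For each subset V ⊆ X/∼, compute π^{-1}(V) ⊆ X and check whether π^{-1}(V) ∈ τ. V is open in τ_Q iff π^{-1}(V) ∈ τ.
  V = {}: π^{-1}(V) = ∅ ∈ τ ✓.
  V = {[O=P]}: π^{-1}(V) = {O, P} ∉ τ ✗.
  V = {[Q]}: π^{-1}(V) = {Q} ∉ τ ✗.
  V = {[O=P], [Q]}: π^{-1}(V) = {O, P, Q} ∉ τ ✗.
  V = {[R]}: π^{-1}(V) = {R} ∉ τ ✗.
  V = {[O=P], [R]}: π^{-1}(V) = {O, P, R} ∈ τ ✓.
  V = {[Q], [R]}: π^{-1}(V) = {Q, R} ∉ τ ✗.
  V = {[O=P], [Q], [R]}: π^{-1}(V) = {O, P, Q, R} ∈ τ ✓.
Open sets in the quotient: τ_Q = {{}, {[O=P], [R]}, {[O=P], [Q], [R]}} (3 elements).


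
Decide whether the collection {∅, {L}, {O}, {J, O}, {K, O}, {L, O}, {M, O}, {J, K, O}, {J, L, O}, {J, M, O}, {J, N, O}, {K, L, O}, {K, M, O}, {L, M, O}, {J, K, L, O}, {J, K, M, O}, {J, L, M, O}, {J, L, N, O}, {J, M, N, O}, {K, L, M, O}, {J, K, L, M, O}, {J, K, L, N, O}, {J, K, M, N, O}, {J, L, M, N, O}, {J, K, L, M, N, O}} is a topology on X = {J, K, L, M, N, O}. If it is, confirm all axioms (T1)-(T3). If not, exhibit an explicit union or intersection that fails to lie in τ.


τ is NOT a topology on X.

Axiom (T1): ∅ ∈ τ? Yes; X ∈ τ? Yes.
Axiom (T2/T3): check pairwise unions and intersections of members of τ.
Counterexample for (T2): {K, O} ∪ {J, N, O} = {J, K, N, O} ∉ τ. Therefore τ is NOT a topology.


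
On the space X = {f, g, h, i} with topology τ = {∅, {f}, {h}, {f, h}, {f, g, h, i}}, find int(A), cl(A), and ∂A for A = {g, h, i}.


int(A) = {h}, cl(A) = {g, h, i}, ∂A = {g, i}.

Closed sets in (X, τ) are complements of opens:
  closed(X, τ) = {∅, {g, i}, {f, g, i}, {g, h, i}, {f, g, h, i}}.
int(A) = ⋃ {U ∈ τ : U ⊆ A}. Opens contained in A: ∅, {h}.
Taking the union of these: int(A) = {h}.
cl(A) = ⋂ {C closed : A ⊆ C}. Closed sets containing A: {g, h, i}, {f, g, h, i}.
Intersecting these: cl(A) = {g, h, i}.
∂A = cl(A) ∖ int(A) = {g, h, i} ∖ {h} = {g, i}.


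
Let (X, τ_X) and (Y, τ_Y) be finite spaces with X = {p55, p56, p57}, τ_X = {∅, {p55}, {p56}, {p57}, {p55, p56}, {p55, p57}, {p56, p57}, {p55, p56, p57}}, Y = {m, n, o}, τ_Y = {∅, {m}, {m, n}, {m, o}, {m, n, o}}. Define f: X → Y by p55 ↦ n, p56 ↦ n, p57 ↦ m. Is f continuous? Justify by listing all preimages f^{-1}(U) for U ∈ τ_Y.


f IS continuous.

Compute f^{-1}(U) for each U ∈ τ_Y:
  U = ∅: f^{-1}(U) = ∅ ∈ τ_X ✓.
  U = {m}: f^{-1}(U) = {p57} ∈ τ_X ✓.
  U = {m, n}: f^{-1}(U) = {p55, p56, p57} ∈ τ_X ✓.
  U = {m, o}: f^{-1}(U) = {p57} ∈ τ_X ✓.
  U = {m, n, o}: f^{-1}(U) = {p55, p56, p57} ∈ τ_X ✓.
Every preimage lies in τ_X, so f IS continuous.


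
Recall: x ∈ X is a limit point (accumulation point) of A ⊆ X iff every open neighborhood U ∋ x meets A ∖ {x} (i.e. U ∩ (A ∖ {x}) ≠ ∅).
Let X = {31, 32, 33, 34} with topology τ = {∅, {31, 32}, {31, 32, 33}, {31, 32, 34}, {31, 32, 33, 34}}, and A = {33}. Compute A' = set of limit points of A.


A' = ∅

For each x ∈ X, list the open sets U ∈ τ with x ∈ U, then check whether U ∩ (A ∖ {x}) ≠ ∅ for every such U.
  x = 31: open {31, 32} ∋ x has {31, 32} ∩ (A ∖ {31}) = ∅, so x is NOT a limit point.
  x = 32: open {31, 32} ∋ x has {31, 32} ∩ (A ∖ {32}) = ∅, so x is NOT a limit point.
  x = 33: open {31, 32, 33} ∋ x has {31, 32, 33} ∩ (A ∖ {33}) = ∅, so x is NOT a limit point.
  x = 34: open {31, 32, 34} ∋ x has {31, 32, 34} ∩ (A ∖ {34}) = ∅, so x is NOT a limit point.
Collecting: A' = ∅.


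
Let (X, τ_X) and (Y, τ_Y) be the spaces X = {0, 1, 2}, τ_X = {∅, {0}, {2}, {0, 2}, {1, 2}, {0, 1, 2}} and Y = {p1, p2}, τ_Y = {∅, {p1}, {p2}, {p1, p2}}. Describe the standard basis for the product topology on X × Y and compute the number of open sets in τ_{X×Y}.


Basis B = {∅ × ∅, {0} × {p1}, {0} × {p2}, {2} × {p1}, {2} × {p2}, {0} × {p1, p2}, {0, 2} × {p1}, {0, 2} × {p2}, {1, 2} × {p1}, {1, 2} × {p2}, {2} × {p1, p2}, {0, 1, 2} × {p1}, {0, 1, 2} × {p2}, {0, 2} × {p1, p2}, {1, 2} × {p1, p2}, {0, 1, 2} × {p1, p2}}; |τ_{X×Y}| = 36.

Enumerate products U × V with U ∈ τ_X, V ∈ τ_Y (deduplicated):
  ∅ × ∅ = {} (∅)
  {0} × {p1} = {(0,p1)}
  {0} × {p2} = {(0,p2)}
  {2} × {p1} = {(2,p1)}
  {2} × {p2} = {(2,p2)}
  {0} × {p1, p2} = {(0,p1), (0,p2)}
  {0, 2} × {p1} = {(0,p1), (2,p1)}
  {0, 2} × {p2} = {(0,p2), (2,p2)}
  {1, 2} × {p1} = {(1,p1), (2,p1)}
  {1, 2} × {p2} = {(1,p2), (2,p2)}
  {2} × {p1, p2} = {(2,p1), (2,p2)}
  {0, 1, 2} × {p1} = {(0,p1), (1,p1), (2,p1)}
  {0, 1, 2} × {p2} = {(0,p2), (1,p2), (2,p2)}
  {0, 2} × {p1, p2} = {(0,p1), (0,p2), (2,p1), (2,p2)}
  {1, 2} × {p1, p2} = {(1,p1), (1,p2), (2,p1), (2,p2)}
  {0, 1, 2} × {p1, p2} = {(0,p1), (0,p2), (1,p1), (1,p2), (2,p1), (2,p2)}
These 16 distinct sets form the basis B.
Close under arbitrary unions to get τ_{X×Y}; counting gives |τ_{X×Y}| = 36.


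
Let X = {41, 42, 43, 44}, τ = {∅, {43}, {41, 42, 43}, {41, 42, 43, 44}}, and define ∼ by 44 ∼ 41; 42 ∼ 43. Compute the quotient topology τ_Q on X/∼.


X/∼ = {[41=44], [42=43]}; |τ_Q| = 2.

Equivalence classes: [41=44], [42=43].
Quotient map π: X → X/∼ sends 41 ↦ [41=44], 42 ↦ [42=43], 43 ↦ [42=43], 44 ↦ [41=44].
For each subset V ⊆ X/∼, compute π^{-1}(V) ⊆ X and check whether π^{-1}(V) ∈ τ. V is open in τ_Q iff π^{-1}(V) ∈ τ.
  V = {}: π^{-1}(V) = ∅ ∈ τ ✓.
  V = {[41=44]}: π^{-1}(V) = {41, 44} ∉ τ ✗.
  V = {[42=43]}: π^{-1}(V) = {42, 43} ∉ τ ✗.
  V = {[41=44], [42=43]}: π^{-1}(V) = {41, 42, 43, 44} ∈ τ ✓.
Open sets in the quotient: τ_Q = {{}, {[41=44], [42=43]}} (2 elements).


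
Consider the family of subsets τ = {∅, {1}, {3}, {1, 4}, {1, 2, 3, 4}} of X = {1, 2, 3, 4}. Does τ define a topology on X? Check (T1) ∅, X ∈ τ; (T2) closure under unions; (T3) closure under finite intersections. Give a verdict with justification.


τ is NOT a topology on X.

Axiom (T1): ∅ ∈ τ? Yes; X ∈ τ? Yes.
Axiom (T2/T3): check pairwise unions and intersections of members of τ.
Counterexample for (T2): {1} ∪ {3} = {1, 3} ∉ τ. Therefore τ is NOT a topology.


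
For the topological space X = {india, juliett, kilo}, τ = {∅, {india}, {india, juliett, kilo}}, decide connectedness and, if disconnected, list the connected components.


(X, τ) is connected.

Find clopen sets (U ∈ τ with X ∖ U ∈ τ):
  U = ∅, X ∖ U = {india, juliett, kilo} — both open, so U is clopen.
  U = {india, juliett, kilo}, X ∖ U = ∅ — both open, so U is clopen.
Only trivial clopens (∅ and X) exist, so (X, τ) is connected.
Compute connected components by grouping points that agree on all clopens:
  component: {india, juliett, kilo}


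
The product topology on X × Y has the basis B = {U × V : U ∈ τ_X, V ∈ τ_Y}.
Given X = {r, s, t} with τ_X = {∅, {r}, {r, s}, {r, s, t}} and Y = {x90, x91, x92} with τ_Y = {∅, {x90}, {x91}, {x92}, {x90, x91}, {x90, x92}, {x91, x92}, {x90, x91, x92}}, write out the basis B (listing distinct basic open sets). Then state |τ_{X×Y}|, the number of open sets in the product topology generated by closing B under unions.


Basis B = {∅ × ∅, {r} × {x90}, {r} × {x91}, {r} × {x92}, {r} × {x90, x91}, {r} × {x90, x92}, {r, s} × {x90}, {r} × {x91, x92}, {r, s} × {x91}, {r, s} × {x92}, {r} × {x90, x91, x92}, {r, s, t} × {x90}, {r, s, t} × {x91}, {r, s, t} × {x92}, {r, s} × {x90, x91}, {r, s} × {x90, x92}, {r, s} × {x91, x92}, {r, s} × {x90, x91, x92}, {r, s, t} × {x90, x91}, {r, s, t} × {x90, x92}, {r, s, t} × {x91, x92}, {r, s, t} × {x90, x91, x92}}; |τ_{X×Y}| = 64.

Enumerate products U × V with U ∈ τ_X, V ∈ τ_Y (deduplicated):
  ∅ × ∅ = {} (∅)
  {r} × {x90} = {(r,x90)}
  {r} × {x91} = {(r,x91)}
  {r} × {x92} = {(r,x92)}
  {r} × {x90, x91} = {(r,x90), (r,x91)}
  {r} × {x90, x92} = {(r,x90), (r,x92)}
  {r, s} × {x90} = {(r,x90), (s,x90)}
  {r} × {x91, x92} = {(r,x91), (r,x92)}
  {r, s} × {x91} = {(r,x91), (s,x91)}
  {r, s} × {x92} = {(r,x92), (s,x92)}
  {r} × {x90, x91, x92} = {(r,x90), (r,x91), (r,x92)}
  {r, s, t} × {x90} = {(r,x90), (s,x90), (t,x90)}
  {r, s, t} × {x91} = {(r,x91), (s,x91), (t,x91)}
  {r, s, t} × {x92} = {(r,x92), (s,x92), (t,x92)}
  {r, s} × {x90, x91} = {(r,x90), (r,x91), (s,x90), (s,x91)}
  {r, s} × {x90, x92} = {(r,x90), (r,x92), (s,x90), (s,x92)}
  {r, s} × {x91, x92} = {(r,x91), (r,x92), (s,x91), (s,x92)}
  {r, s} × {x90, x91, x92} = {(r,x90), (r,x91), (r,x92), (s,x90), (s,x91), (s,x92)}
  {r, s, t} × {x90, x91} = {(r,x90), (r,x91), (s,x90), (s,x91), (t,x90), (t,x91)}
  {r, s, t} × {x90, x92} = {(r,x90), (r,x92), (s,x90), (s,x92), (t,x90), (t,x92)}
  {r, s, t} × {x91, x92} = {(r,x91), (r,x92), (s,x91), (s,x92), (t,x91), (t,x92)}
  {r, s, t} × {x90, x91, x92} = {(r,x90), (r,x91), (r,x92), (s,x90), (s,x91), (s,x92), (t,x90), (t,x91), (t,x92)}
These 22 distinct sets form the basis B.
Close under arbitrary unions to get τ_{X×Y}; counting gives |τ_{X×Y}| = 64.


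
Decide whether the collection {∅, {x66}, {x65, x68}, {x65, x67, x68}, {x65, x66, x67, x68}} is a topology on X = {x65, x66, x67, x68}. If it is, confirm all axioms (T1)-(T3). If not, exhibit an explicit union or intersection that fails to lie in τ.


τ is NOT a topology on X.

Axiom (T1): ∅ ∈ τ? Yes; X ∈ τ? Yes.
Axiom (T2/T3): check pairwise unions and intersections of members of τ.
Counterexample for (T2): {x66} ∪ {x65, x68} = {x65, x66, x68} ∉ τ. Therefore τ is NOT a topology.


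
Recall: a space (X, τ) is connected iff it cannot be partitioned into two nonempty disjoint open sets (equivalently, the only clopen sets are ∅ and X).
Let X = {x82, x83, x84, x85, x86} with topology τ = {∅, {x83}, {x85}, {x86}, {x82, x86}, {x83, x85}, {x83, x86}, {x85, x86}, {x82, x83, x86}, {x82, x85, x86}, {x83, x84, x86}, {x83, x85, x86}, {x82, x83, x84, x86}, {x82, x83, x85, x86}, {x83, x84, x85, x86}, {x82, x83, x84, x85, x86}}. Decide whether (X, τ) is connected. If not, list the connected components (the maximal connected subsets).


(X, τ) is disconnected; components = [{x85}, {x82, x83, x84, x86}].

Find clopen sets (U ∈ τ with X ∖ U ∈ τ):
  U = ∅, X ∖ U = {x82, x83, x84, x85, x86} — both open, so U is clopen.
  U = {x85}, X ∖ U = {x82, x83, x84, x86} — both open, so U is clopen.
  U = {x82, x83, x84, x86}, X ∖ U = {x85} — both open, so U is clopen.
  U = {x82, x83, x84, x85, x86}, X ∖ U = ∅ — both open, so U is clopen.
Nontrivial clopen(s) exist: e.g. {x85}. So (X, τ) is disconnected.
Compute connected components by grouping points that agree on all clopens:
  component: {x85}
  component: {x82, x83, x84, x86}


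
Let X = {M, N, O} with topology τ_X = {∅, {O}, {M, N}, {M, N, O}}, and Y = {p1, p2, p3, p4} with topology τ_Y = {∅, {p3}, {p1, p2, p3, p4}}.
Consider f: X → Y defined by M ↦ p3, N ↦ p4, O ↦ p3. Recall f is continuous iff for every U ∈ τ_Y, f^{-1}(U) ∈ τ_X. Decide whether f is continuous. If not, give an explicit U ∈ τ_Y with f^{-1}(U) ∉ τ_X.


f is NOT continuous.

Compute f^{-1}(U) for each U ∈ τ_Y:
  U = ∅: f^{-1}(U) = ∅ ∈ τ_X ✓.
  U = {p3}: f^{-1}(U) = {M, O} ∉ τ_X ✗.
  U = {p1, p2, p3, p4}: f^{-1}(U) = {M, N, O} ∈ τ_X ✓.
Found U = {p3} with f^{-1}(U) = {M, O} not in τ_X. Therefore f is NOT continuous.


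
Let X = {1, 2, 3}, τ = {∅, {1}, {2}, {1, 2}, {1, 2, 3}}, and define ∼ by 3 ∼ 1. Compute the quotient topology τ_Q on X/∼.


X/∼ = {[1=3], [2]}; |τ_Q| = 3.

Equivalence classes: [1=3], [2].
Quotient map π: X → X/∼ sends 1 ↦ [1=3], 2 ↦ [2], 3 ↦ [1=3].
For each subset V ⊆ X/∼, compute π^{-1}(V) ⊆ X and check whether π^{-1}(V) ∈ τ. V is open in τ_Q iff π^{-1}(V) ∈ τ.
  V = {}: π^{-1}(V) = ∅ ∈ τ ✓.
  V = {[1=3]}: π^{-1}(V) = {1, 3} ∉ τ ✗.
  V = {[2]}: π^{-1}(V) = {2} ∈ τ ✓.
  V = {[1=3], [2]}: π^{-1}(V) = {1, 2, 3} ∈ τ ✓.
Open sets in the quotient: τ_Q = {{}, {[2]}, {[1=3], [2]}} (3 elements).


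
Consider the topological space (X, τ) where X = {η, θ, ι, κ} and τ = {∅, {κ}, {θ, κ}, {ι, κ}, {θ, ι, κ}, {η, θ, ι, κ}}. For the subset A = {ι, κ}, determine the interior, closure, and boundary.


int(A) = {ι, κ}, cl(A) = {η, θ, ι, κ}, ∂A = {η, θ}.

Closed sets in (X, τ) are complements of opens:
  closed(X, τ) = {∅, {η}, {η, θ}, {η, ι}, {η, θ, ι}, {η, θ, ι, κ}}.
int(A) = ⋃ {U ∈ τ : U ⊆ A}. Opens contained in A: ∅, {κ}, {ι, κ}.
Taking the union of these: int(A) = {ι, κ}.
cl(A) = ⋂ {C closed : A ⊆ C}. Closed sets containing A: {η, θ, ι, κ}.
Intersecting these: cl(A) = {η, θ, ι, κ}.
∂A = cl(A) ∖ int(A) = {η, θ, ι, κ} ∖ {ι, κ} = {η, θ}.


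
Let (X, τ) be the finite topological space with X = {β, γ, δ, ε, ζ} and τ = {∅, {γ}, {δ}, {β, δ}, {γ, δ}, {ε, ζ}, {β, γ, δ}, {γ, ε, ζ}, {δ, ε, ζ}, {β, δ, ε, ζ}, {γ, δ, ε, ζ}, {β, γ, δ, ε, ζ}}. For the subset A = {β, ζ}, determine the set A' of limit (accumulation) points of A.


A' = {ε}

For each x ∈ X, list the open sets U ∈ τ with x ∈ U, then check whether U ∩ (A ∖ {x}) ≠ ∅ for every such U.
  x = β: open {β, δ} ∋ x has {β, δ} ∩ (A ∖ {β}) = ∅, so x is NOT a limit point.
  x = γ: open {γ} ∋ x has {γ} ∩ (A ∖ {γ}) = ∅, so x is NOT a limit point.
  x = δ: open {δ} ∋ x has {δ} ∩ (A ∖ {δ}) = ∅, so x is NOT a limit point.
  x = ε: opens ∋ x are {ε, ζ}, {γ, ε, ζ}, {δ, ε, ζ}, {β, δ, ε, ζ}, {γ, δ, ε, ζ}, {β, γ, δ, ε, ζ}; each meets A ∖ {ε}, so x IS a limit point.
  x = ζ: open {ε, ζ} ∋ x has {ε, ζ} ∩ (A ∖ {ζ}) = ∅, so x is NOT a limit point.
Collecting: A' = {ε}.
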